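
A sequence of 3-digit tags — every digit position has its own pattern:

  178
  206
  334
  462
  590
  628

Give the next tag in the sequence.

756

For the first digit, +1 each step, mod 10: 1, 2, 3, 4, 5, 6 → 7.
Second digit: 7, 0, 3, 6, 9, 2 → 5 (+3 each step, mod 10).
Third digit: 8, 6, 4, 2, 0, 8 → 6 (−2 each step, mod 10).
Putting it together: 756.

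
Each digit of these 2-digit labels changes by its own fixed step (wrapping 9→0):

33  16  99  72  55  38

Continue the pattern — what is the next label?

First digit — −2 each step, mod 10: 3, 1, 9, 7, 5, 3 → 1.
Second digit goes 3, 6, 9, 2, 5, 8 → 1 (+3 each step, mod 10).
So the next label is 11.

11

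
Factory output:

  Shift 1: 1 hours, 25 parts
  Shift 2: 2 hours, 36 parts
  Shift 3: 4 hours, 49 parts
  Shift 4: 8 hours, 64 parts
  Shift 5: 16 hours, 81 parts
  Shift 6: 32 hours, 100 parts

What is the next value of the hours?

Hours: ×2 each step; 1, 2, 4, 8, 16, 32 → 64.

64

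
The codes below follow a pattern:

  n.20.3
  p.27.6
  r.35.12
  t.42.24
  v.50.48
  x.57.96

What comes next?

z.65.192

Letter goes n, p, r, t, v, x → z (letters move forward 2 places in the alphabet).
Second component: 20, 27, 35, 42, 50, 57 → 65 (alternating steps +7, +8, +7, +8, …).
Third component: 3, 6, 12, 24, 48, 96 → 192 (×2 each step).
Combining the parts gives z.65.192.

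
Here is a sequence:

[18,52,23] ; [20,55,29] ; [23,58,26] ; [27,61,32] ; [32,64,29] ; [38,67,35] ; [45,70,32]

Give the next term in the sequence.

First part: 18, 20, 23, 27, 32, 38, 45 → 53 (differences are 2, 3, 4, … (increasing by 1 each time)).
Second part: 52, 55, 58, 61, 64, 67, 70 → 73 (+3 each step).
Third part: alternating steps +6, −3, +6, −3, …; 23, 29, 26, 32, 29, 35, 32 → 38.
Putting it together: [53,73,38].

[53,73,38]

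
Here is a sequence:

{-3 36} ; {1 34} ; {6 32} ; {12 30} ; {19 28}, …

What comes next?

{27 26}

For the first entry, differences are 4, 5, 6, … (increasing by 1 each time): -3, 1, 6, 12, 19 → 27.
For the second entry, −2 each step: 36, 34, 32, 30, 28 → 26.
Combining the parts gives {27 26}.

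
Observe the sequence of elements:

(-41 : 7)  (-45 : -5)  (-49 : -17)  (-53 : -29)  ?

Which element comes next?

First component goes -41, -45, -49, -53 → -57 (−4 each step).
Second component goes 7, -5, -17, -29 → -41 (−12 each step).
So the next element is (-57 : -41).

(-57 : -41)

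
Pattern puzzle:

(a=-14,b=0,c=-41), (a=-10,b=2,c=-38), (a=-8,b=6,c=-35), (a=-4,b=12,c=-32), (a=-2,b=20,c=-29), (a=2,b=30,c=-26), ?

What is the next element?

(a=4,b=42,c=-23)

A: alternating steps +4, +2, +4, +2, …; -14, -10, -8, -4, -2, 2 → 4.
B goes 0, 2, 6, 12, 20, 30 → 42 (differences are 2, 4, 6, … (increasing by 2 each time)).
For the c, +3 each step: -41, -38, -35, -32, -29, -26 → -23.
Putting it together: (a=4,b=42,c=-23).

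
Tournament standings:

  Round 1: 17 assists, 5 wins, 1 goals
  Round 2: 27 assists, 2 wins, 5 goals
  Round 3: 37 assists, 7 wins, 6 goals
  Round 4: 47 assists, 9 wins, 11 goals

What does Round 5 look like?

57 assists, 16 wins, 17 goals

Assists — +10 each step: 17, 27, 37, 47 → 57.
Wins: 5, 2, 7, 9 → 16 (each term is the sum of the two before it).
Goals — each term is the sum of the two before it: 1, 5, 6, 11 → 17.
Combining the parts gives 57 assists, 16 wins, 17 goals.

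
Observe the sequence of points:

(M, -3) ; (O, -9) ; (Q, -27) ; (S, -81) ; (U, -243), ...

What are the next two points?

(W, -729), (Y, -2187)

For the letter, letters move forward 2 places in the alphabet: M, O, Q, S, U → W → Y.
Second part goes -3, -9, -27, -81, -243 → -729 → -2187 (×3 each step).
Putting the parts together: (W, -729) and then (Y, -2187).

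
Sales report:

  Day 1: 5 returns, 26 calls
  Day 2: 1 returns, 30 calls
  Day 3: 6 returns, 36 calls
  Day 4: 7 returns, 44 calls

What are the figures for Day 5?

13 returns, 54 calls

Returns: each term is the sum of the two before it; 5, 1, 6, 7 → 13.
For the calls, differences are 4, 6, 8, … (increasing by 2 each time): 26, 30, 36, 44 → 54.
Putting it together: 13 returns, 54 calls.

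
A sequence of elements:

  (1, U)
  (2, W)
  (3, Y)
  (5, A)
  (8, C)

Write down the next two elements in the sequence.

For the first coordinate, each term is the sum of the two before it: 1, 2, 3, 5, 8 → 13 → 21.
Letter: letters move forward 2 places in the alphabet, wrapping Z→A, so U, W, Y, A, C → E → G.
Putting the parts together: (13, E) and then (21, G).

(13, E), (21, G)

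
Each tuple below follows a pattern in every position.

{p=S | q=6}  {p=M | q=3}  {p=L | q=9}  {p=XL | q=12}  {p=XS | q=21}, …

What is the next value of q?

33

Q: each term is the sum of the two before it; 6, 3, 9, 12, 21 → 33.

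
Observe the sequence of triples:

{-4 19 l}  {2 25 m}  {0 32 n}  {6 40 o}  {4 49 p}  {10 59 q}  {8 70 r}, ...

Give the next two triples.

First coordinate — alternating steps +6, −2, +6, −2, …: -4, 2, 0, 6, 4, 10, 8 → 14 → 12.
Second coordinate: 19, 25, 32, 40, 49, 59, 70 → 82 → 95 (differences are 6, 7, 8, … (increasing by 1 each time)).
Letter — letters move forward 1 place in the alphabet: l, m, n, o, p, q, r → s → t.
So the next two triples are {14 82 s} and {12 95 t}.

{14 82 s}, {12 95 t}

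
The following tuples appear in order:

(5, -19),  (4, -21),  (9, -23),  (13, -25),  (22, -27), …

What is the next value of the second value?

-29

Second value goes -19, -21, -23, -25, -27 → -29 (−2 each step).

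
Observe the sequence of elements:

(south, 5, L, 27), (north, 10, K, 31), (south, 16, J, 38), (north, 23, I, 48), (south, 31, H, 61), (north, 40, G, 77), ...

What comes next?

For the direction, alternates south ↔ north: south, north, south, north, south, north → south.
For the second part, differences are 5, 6, 7, … (increasing by 1 each time): 5, 10, 16, 23, 31, 40 → 50.
Letter: L, K, J, I, H, G → F (letters move back 1 place in the alphabet).
Fourth part goes 27, 31, 38, 48, 61, 77 → 96 (differences are 4, 7, 10, … (increasing by 3 each time)).
So the next element is (south, 50, F, 96).

(south, 50, F, 96)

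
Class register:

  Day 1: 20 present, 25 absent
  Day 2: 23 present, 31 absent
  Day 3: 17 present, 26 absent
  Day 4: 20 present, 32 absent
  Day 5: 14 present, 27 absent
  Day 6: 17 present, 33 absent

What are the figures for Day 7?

11 present, 28 absent

Present goes 20, 23, 17, 20, 14, 17 → 11 (alternating steps +3, −6, +3, −6, …).
Absent: 25, 31, 26, 32, 27, 33 → 28 (alternating steps +6, −5, +6, −5, …).
Combining the parts gives 11 present, 28 absent.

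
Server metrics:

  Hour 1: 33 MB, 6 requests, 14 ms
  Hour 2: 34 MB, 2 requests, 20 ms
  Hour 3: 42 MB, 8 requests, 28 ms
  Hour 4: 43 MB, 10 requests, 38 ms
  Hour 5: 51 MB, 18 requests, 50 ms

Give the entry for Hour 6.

52 MB, 28 requests, 64 ms

For the MB, alternating steps +1, +8, +1, +8, …: 33, 34, 42, 43, 51 → 52.
Requests — each term is the sum of the two before it: 6, 2, 8, 10, 18 → 28.
Ms: differences are 6, 8, 10, … (increasing by 2 each time), so 14, 20, 28, 38, 50 → 64.
Combining the parts gives 52 MB, 28 requests, 64 ms.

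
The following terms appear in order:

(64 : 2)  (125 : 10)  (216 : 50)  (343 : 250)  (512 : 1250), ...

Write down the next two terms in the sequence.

(729 : 6250), (1000 : 31250)

First entry goes 64, 125, 216, 343, 512 → 729 → 1000 (perfect cubes: 4³, 5³, 6³, …).
Second entry: ×5 each step; 2, 10, 50, 250, 1250 → 6250 → 31250.
So the next two terms are (729 : 6250) and (1000 : 31250).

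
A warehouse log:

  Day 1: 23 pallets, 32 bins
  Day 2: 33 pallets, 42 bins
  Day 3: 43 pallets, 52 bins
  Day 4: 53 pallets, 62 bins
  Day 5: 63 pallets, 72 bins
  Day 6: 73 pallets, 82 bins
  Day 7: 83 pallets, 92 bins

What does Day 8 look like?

93 pallets, 102 bins

Pallets goes 23, 33, 43, 53, 63, 73, 83 → 93 (+10 each step).
Bins: always 9 more than the pallets; 32, 42, 52, 62, 72, 82, 92 → 102.
Putting it together: 93 pallets, 102 bins.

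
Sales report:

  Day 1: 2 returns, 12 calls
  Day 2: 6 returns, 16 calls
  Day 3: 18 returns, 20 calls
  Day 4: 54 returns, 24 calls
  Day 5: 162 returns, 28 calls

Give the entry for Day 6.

486 returns, 32 calls

Returns goes 2, 6, 18, 54, 162 → 486 (×3 each step).
Calls: +4 each step, so 12, 16, 20, 24, 28 → 32.
Putting it together: 486 returns, 32 calls.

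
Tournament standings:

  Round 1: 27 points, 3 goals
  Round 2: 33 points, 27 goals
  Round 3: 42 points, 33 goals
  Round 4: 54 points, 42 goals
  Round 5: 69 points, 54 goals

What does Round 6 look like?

Points: differences are 6, 9, 12, … (increasing by 3 each time); 27, 33, 42, 54, 69 → 87.
Goals: always the previous value of the points, so 3, 27, 33, 42, 54 → 69.
So the next record is 87 points, 69 goals.

87 points, 69 goals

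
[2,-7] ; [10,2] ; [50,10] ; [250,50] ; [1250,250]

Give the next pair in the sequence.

[6250,1250]

For the first entry, ×5 each step: 2, 10, 50, 250, 1250 → 6250.
Second entry: always the previous value of the first entry, so -7, 2, 10, 50, 250 → 1250.
So the next pair is [6250,1250].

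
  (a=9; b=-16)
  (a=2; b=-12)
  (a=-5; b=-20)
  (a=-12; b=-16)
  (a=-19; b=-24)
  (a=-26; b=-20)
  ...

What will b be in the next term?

B: alternating steps +4, −8, +4, −8, …; -16, -12, -20, -16, -24, -20 → -28.

-28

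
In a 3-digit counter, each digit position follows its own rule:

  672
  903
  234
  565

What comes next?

896

First digit: +3 each step, mod 10; 6, 9, 2, 5 → 8.
For the second digit, +3 each step, mod 10: 7, 0, 3, 6 → 9.
Third digit — +1 each step, mod 10: 2, 3, 4, 5 → 6.
So the next token is 896.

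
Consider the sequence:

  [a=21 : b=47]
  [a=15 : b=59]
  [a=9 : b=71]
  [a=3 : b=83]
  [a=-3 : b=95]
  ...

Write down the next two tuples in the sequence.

A: 21, 15, 9, 3, -3 → -9 → -15 (−6 each step).
B — +12 each step: 47, 59, 71, 83, 95 → 107 → 119.
Putting the parts together: [a=-9 : b=107] and then [a=-15 : b=119].

[a=-9 : b=107], [a=-15 : b=119]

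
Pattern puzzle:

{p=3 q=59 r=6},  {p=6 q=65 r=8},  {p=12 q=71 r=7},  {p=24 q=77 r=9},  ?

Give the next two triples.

{p=48 q=83 r=8}, {p=96 q=89 r=10}

P goes 3, 6, 12, 24 → 48 → 96 (×2 each step).
Q — +6 each step: 59, 65, 71, 77 → 83 → 89.
R: 6, 8, 7, 9 → 8 → 10 (alternating steps +2, −1, +2, −1, …).
So the next two triples are {p=48 q=83 r=8} and {p=96 q=89 r=10}.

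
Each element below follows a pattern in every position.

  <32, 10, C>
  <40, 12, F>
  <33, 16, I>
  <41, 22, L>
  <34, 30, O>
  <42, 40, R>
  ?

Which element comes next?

First component goes 32, 40, 33, 41, 34, 42 → 35 (alternating steps +8, −7, +8, −7, …).
Second component: differences are 2, 4, 6, … (increasing by 2 each time), so 10, 12, 16, 22, 30, 40 → 52.
For the letter, letters move forward 3 places in the alphabet: C, F, I, L, O, R → U.
Combining the parts gives <35, 52, U>.

<35, 52, U>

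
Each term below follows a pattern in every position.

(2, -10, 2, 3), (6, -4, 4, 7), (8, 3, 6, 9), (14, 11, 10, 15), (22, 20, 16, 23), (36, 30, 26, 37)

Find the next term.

(58, 41, 42, 59)

For the first coordinate, each term is the sum of the two before it: 2, 6, 8, 14, 22, 36 → 58.
For the second coordinate, differences are 6, 7, 8, … (increasing by 1 each time): -10, -4, 3, 11, 20, 30 → 41.
Third coordinate: 2, 4, 6, 10, 16, 26 → 42 (each term is the sum of the two before it).
Fourth coordinate: always 1 more than the first coordinate; 3, 7, 9, 15, 23, 37 → 59.
So the next term is (58, 41, 42, 59).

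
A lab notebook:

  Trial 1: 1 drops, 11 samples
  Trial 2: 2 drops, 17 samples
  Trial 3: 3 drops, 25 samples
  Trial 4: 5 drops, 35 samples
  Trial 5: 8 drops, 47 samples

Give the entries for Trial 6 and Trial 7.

13 drops, 61 samples; 21 drops, 77 samples

Drops: each term is the sum of the two before it, so 1, 2, 3, 5, 8 → 13 → 21.
For the samples, differences are 6, 8, 10, … (increasing by 2 each time): 11, 17, 25, 35, 47 → 61 → 77.
Putting the parts together: 13 drops, 61 samples and then 21 drops, 77 samples.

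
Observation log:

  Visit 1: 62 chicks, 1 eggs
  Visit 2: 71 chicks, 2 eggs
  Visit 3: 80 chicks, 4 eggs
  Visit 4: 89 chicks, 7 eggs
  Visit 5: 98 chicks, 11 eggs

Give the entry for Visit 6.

Chicks goes 62, 71, 80, 89, 98 → 107 (+9 each step).
Eggs: differences are 1, 2, 3, … (increasing by 1 each time), so 1, 2, 4, 7, 11 → 16.
Putting it together: 107 chicks, 16 eggs.

107 chicks, 16 eggs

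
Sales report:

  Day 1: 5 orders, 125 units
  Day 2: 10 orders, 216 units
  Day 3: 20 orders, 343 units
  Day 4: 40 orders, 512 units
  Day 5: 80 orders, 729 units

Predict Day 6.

160 orders, 1000 units

For the orders, ×2 each step: 5, 10, 20, 40, 80 → 160.
Units — perfect cubes: 5³, 6³, 7³, …: 125, 216, 343, 512, 729 → 1000.
Putting it together: 160 orders, 1000 units.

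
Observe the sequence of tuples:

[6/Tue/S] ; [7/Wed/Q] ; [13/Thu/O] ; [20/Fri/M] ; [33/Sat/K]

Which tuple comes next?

First slot: 6, 7, 13, 20, 33 → 53 (each term is the sum of the two before it).
Day: Tue, Wed, Thu, Fri, Sat → Sun (runs through the weekdays Mon→Sun).
Letter — letters move back 2 places in the alphabet: S, Q, O, M, K → I.
Putting it together: [53/Sun/I].

[53/Sun/I]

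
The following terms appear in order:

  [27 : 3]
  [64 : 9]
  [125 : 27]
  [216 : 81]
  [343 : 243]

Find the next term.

[512 : 729]

First part: perfect cubes: 3³, 4³, 5³, …, so 27, 64, 125, 216, 343 → 512.
Second part goes 3, 9, 27, 81, 243 → 729 (×3 each step).
Combining the parts gives [512 : 729].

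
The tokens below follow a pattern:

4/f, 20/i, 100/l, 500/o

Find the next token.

2500/r

First component: ×5 each step, so 4, 20, 100, 500 → 2500.
Letter — letters move forward 3 places in the alphabet: f, i, l, o → r.
So the next token is 2500/r.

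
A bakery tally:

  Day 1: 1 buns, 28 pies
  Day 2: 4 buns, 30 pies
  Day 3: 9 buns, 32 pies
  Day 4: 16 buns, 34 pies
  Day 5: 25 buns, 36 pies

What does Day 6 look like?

Buns — perfect squares: 1², 2², 3², …: 1, 4, 9, 16, 25 → 36.
For the pies, +2 each step: 28, 30, 32, 34, 36 → 38.
So the next line is 36 buns, 38 pies.

36 buns, 38 pies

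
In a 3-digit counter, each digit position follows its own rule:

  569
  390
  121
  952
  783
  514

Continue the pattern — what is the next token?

345

First digit: 5, 3, 1, 9, 7, 5 → 3 (−2 each step, mod 10).
Second digit goes 6, 9, 2, 5, 8, 1 → 4 (+3 each step, mod 10).
For the third digit, +1 each step, mod 10: 9, 0, 1, 2, 3, 4 → 5.
Putting it together: 345.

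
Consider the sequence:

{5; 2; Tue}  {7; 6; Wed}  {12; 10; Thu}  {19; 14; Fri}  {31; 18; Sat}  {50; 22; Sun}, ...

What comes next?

{81; 26; Mon}

First slot goes 5, 7, 12, 19, 31, 50 → 81 (each term is the sum of the two before it).
Second slot goes 2, 6, 10, 14, 18, 22 → 26 (+4 each step).
Day goes Tue, Wed, Thu, Fri, Sat, Sun → Mon (runs through the weekdays Mon→Sun).
Combining the parts gives {81; 26; Mon}.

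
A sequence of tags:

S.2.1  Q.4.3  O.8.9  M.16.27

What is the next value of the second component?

Second component: 2, 4, 8, 16 → 32 (×2 each step).

32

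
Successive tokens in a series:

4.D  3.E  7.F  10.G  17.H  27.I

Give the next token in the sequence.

First component: each term is the sum of the two before it, so 4, 3, 7, 10, 17, 27 → 44.
For the letter, letters move forward 1 place in the alphabet: D, E, F, G, H, I → J.
Combining the parts gives 44.J.

44.J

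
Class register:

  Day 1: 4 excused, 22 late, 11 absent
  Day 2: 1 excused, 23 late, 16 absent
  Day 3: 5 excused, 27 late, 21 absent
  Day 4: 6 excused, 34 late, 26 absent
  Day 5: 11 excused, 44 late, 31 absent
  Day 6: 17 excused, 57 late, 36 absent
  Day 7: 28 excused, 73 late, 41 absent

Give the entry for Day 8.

Excused: each term is the sum of the two before it; 4, 1, 5, 6, 11, 17, 28 → 45.
Late goes 22, 23, 27, 34, 44, 57, 73 → 92 (differences are 1, 4, 7, … (increasing by 3 each time)).
Absent: +5 each step, so 11, 16, 21, 26, 31, 36, 41 → 46.
So the next record is 45 excused, 92 late, 46 absent.

45 excused, 92 late, 46 absent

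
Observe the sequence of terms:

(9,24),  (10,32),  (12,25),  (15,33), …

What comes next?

(19,26)

For the first coordinate, differences are 1, 2, 3, … (increasing by 1 each time): 9, 10, 12, 15 → 19.
Second coordinate: alternating steps +8, −7, +8, −7, …, so 24, 32, 25, 33 → 26.
So the next term is (19,26).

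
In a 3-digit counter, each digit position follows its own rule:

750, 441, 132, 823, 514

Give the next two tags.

First digit: −3 each step, mod 10, so 7, 4, 1, 8, 5 → 2 → 9.
Second digit: 5, 4, 3, 2, 1 → 0 → 9 (−1 each step, mod 10).
Third digit: 0, 1, 2, 3, 4 → 5 → 6 (+1 each step, mod 10).
So the next two tags are 205 and 996.

205 then 996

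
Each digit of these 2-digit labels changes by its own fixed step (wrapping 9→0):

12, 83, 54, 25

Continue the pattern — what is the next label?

96

First digit — −3 each step, mod 10: 1, 8, 5, 2 → 9.
For the second digit, +1 each step, mod 10: 2, 3, 4, 5 → 6.
Combining the parts gives 96.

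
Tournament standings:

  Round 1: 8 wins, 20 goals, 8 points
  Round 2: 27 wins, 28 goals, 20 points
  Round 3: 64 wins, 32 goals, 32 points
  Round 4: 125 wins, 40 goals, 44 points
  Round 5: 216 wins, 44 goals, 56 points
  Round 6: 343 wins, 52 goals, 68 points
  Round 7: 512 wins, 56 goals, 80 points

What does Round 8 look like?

729 wins, 64 goals, 92 points

Wins: 8, 27, 64, 125, 216, 343, 512 → 729 (perfect cubes: 2³, 3³, 4³, …).
For the goals, alternating steps +8, +4, +8, +4, …: 20, 28, 32, 40, 44, 52, 56 → 64.
Points: +12 each step, so 8, 20, 32, 44, 56, 68, 80 → 92.
Putting it together: 729 wins, 64 goals, 92 points.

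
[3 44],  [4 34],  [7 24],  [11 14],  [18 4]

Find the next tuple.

[29 -6]

For the first value, each term is the sum of the two before it: 3, 4, 7, 11, 18 → 29.
Second value: 44, 34, 24, 14, 4 → -6 (−10 each step).
So the next tuple is [29 -6].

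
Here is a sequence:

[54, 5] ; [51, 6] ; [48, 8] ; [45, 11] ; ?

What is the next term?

[42, 15]

First value — −3 each step: 54, 51, 48, 45 → 42.
Second value: differences are 1, 2, 3, … (increasing by 1 each time), so 5, 6, 8, 11 → 15.
Putting it together: [42, 15].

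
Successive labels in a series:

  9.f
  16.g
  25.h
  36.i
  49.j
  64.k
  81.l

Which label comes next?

First component goes 9, 16, 25, 36, 49, 64, 81 → 100 (perfect squares: 3², 4², 5², …).
Letter — letters move forward 1 place in the alphabet: f, g, h, i, j, k, l → m.
Putting it together: 100.m.

100.m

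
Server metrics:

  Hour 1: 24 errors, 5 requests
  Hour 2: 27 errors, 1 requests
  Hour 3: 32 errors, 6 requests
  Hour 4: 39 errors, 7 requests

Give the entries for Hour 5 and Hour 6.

48 errors, 13 requests; 59 errors, 20 requests

Errors: 24, 27, 32, 39 → 48 → 59 (differences are 3, 5, 7, … (increasing by 2 each time)).
Requests — each term is the sum of the two before it: 5, 1, 6, 7 → 13 → 20.
Putting the parts together: 48 errors, 13 requests and then 59 errors, 20 requests.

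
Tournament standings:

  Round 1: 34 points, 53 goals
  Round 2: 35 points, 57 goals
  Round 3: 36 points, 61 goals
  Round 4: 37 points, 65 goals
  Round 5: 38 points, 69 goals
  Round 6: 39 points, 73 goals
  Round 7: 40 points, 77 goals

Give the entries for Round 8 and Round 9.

For the points, +1 each step: 34, 35, 36, 37, 38, 39, 40 → 41 → 42.
Goals: +4 each step; 53, 57, 61, 65, 69, 73, 77 → 81 → 85.
So the next two lines are 41 points, 81 goals and 42 points, 85 goals.

41 points, 81 goals; 42 points, 85 goals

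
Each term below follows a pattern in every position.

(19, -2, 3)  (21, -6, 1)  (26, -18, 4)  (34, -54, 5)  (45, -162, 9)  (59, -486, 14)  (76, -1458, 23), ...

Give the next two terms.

(96, -4374, 37), (119, -13122, 60)

First slot: differences are 2, 5, 8, … (increasing by 3 each time); 19, 21, 26, 34, 45, 59, 76 → 96 → 119.
Second slot — ×3 each step: -2, -6, -18, -54, -162, -486, -1458 → -4374 → -13122.
Third slot — each term is the sum of the two before it: 3, 1, 4, 5, 9, 14, 23 → 37 → 60.
Putting the parts together: (96, -4374, 37) and then (119, -13122, 60).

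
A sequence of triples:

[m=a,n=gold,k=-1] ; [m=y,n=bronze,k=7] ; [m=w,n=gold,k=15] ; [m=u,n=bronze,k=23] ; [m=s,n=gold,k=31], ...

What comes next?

M: letters move back 2 places in the alphabet, wrapping A→Z, so a, y, w, u, s → q.
For the n, alternates gold ↔ bronze: gold, bronze, gold, bronze, gold → bronze.
K goes -1, 7, 15, 23, 31 → 39 (+8 each step).
So the next triple is [m=q,n=bronze,k=39].

[m=q,n=bronze,k=39]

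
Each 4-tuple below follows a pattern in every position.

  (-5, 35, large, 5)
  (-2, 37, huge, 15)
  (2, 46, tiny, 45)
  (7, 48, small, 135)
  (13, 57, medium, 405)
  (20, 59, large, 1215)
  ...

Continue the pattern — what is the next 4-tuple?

(28, 68, huge, 3645)

First component: differences are 3, 4, 5, … (increasing by 1 each time); -5, -2, 2, 7, 13, 20 → 28.
For the second component, alternating steps +2, +9, +2, +9, …: 35, 37, 46, 48, 57, 59 → 68.
For the size, repeats large → huge → tiny → small → medium: large, huge, tiny, small, medium, large → huge.
Fourth component: 5, 15, 45, 135, 405, 1215 → 3645 (×3 each step).
So the next 4-tuple is (28, 68, huge, 3645).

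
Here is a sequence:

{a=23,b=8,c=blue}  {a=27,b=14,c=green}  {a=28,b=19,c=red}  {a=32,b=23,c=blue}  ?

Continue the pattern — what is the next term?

{a=33,b=26,c=green}

A: 23, 27, 28, 32 → 33 (alternating steps +4, +1, +4, +1, …).
For the b, differences are 6, 5, 4, … (decreasing by 1 each time): 8, 14, 19, 23 → 26.
For the c, repeats blue → green → red: blue, green, red, blue → green.
Putting it together: {a=33,b=26,c=green}.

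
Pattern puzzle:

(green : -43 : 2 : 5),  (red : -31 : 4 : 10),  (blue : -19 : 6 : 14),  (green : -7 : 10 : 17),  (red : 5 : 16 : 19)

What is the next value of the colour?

Colour — repeats green → red → blue: green, red, blue, green, red → blue.

blue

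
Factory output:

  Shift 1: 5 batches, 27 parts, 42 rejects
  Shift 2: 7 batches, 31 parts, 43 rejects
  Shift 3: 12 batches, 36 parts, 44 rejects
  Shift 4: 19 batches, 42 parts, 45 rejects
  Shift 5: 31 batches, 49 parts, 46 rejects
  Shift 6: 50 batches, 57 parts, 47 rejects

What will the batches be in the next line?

Batches: each term is the sum of the two before it, so 5, 7, 12, 19, 31, 50 → 81.

81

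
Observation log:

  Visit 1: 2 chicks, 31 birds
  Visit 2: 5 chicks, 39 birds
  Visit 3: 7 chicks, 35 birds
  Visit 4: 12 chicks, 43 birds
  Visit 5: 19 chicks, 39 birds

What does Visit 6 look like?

Chicks: 2, 5, 7, 12, 19 → 31 (each term is the sum of the two before it).
For the birds, alternating steps +8, −4, +8, −4, …: 31, 39, 35, 43, 39 → 47.
Putting it together: 31 chicks, 47 birds.

31 chicks, 47 birds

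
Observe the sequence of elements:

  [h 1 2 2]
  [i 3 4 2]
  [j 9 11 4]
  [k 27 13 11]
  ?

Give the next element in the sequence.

Letter: letters move forward 1 place in the alphabet, so h, i, j, k → l.
For the second coordinate, ×3 each step: 1, 3, 9, 27 → 81.
Third coordinate goes 2, 4, 11, 13 → 20 (alternating steps +2, +7, +2, +7, …).
Fourth coordinate goes 2, 2, 4, 11 → 13 (always the previous value of the third coordinate).
Combining the parts gives [l 81 20 13].

[l 81 20 13]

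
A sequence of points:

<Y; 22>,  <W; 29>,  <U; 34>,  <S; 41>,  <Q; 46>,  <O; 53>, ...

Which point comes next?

For the letter, letters move back 2 places in the alphabet: Y, W, U, S, Q, O → M.
Second coordinate — alternating steps +7, +5, +7, +5, …: 22, 29, 34, 41, 46, 53 → 58.
Putting it together: <M; 58>.

<M; 58>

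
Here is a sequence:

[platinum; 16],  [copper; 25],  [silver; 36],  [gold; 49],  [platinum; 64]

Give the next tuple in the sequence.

[copper; 81]

Metal: repeats platinum → copper → silver → gold, so platinum, copper, silver, gold, platinum → copper.
Second entry: perfect squares: 4², 5², 6², …; 16, 25, 36, 49, 64 → 81.
Combining the parts gives [copper; 81].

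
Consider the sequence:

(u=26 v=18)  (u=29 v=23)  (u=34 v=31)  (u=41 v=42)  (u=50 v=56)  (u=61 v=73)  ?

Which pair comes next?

U — differences are 3, 5, 7, … (increasing by 2 each time): 26, 29, 34, 41, 50, 61 → 74.
V: differences are 5, 8, 11, … (increasing by 3 each time), so 18, 23, 31, 42, 56, 73 → 93.
So the next pair is (u=74 v=93).

(u=74 v=93)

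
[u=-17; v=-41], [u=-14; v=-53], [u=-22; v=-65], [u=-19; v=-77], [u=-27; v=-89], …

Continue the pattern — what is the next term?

For the u, alternating steps +3, −8, +3, −8, …: -17, -14, -22, -19, -27 → -24.
V: −12 each step, so -41, -53, -65, -77, -89 → -101.
So the next term is [u=-24; v=-101].

[u=-24; v=-101]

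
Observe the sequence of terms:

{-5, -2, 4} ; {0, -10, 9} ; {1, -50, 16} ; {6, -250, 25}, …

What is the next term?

First entry: alternating steps +5, +1, +5, +1, …; -5, 0, 1, 6 → 7.
Second entry — ×5 each step: -2, -10, -50, -250 → -1250.
Third entry goes 4, 9, 16, 25 → 36 (perfect squares: 2², 3², 4², …).
Putting it together: {7, -1250, 36}.

{7, -1250, 36}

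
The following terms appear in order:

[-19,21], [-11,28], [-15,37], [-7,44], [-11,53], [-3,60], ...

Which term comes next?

First entry goes -19, -11, -15, -7, -11, -3 → -7 (alternating steps +8, −4, +8, −4, …).
Second entry: 21, 28, 37, 44, 53, 60 → 69 (alternating steps +7, +9, +7, +9, …).
Putting it together: [-7,69].

[-7,69]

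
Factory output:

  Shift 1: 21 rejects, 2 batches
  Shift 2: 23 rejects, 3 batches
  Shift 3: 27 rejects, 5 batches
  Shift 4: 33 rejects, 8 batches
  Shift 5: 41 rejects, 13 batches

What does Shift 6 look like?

Rejects — differences are 2, 4, 6, … (increasing by 2 each time): 21, 23, 27, 33, 41 → 51.
Batches: each term is the sum of the two before it, so 2, 3, 5, 8, 13 → 21.
Combining the parts gives 51 rejects, 21 batches.

51 rejects, 21 batches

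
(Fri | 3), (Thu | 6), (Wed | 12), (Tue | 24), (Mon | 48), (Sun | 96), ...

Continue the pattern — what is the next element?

Day — runs backward through the weekdays Mon→Sun: Fri, Thu, Wed, Tue, Mon, Sun → Sat.
Second part: ×2 each step; 3, 6, 12, 24, 48, 96 → 192.
Putting it together: (Sat | 192).

(Sat | 192)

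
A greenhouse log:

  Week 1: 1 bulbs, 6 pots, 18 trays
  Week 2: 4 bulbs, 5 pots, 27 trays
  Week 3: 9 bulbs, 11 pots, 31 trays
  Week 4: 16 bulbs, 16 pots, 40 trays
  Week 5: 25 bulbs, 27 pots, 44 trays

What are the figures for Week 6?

36 bulbs, 43 pots, 53 trays

Bulbs — perfect squares: 1², 2², 3², …: 1, 4, 9, 16, 25 → 36.
Pots goes 6, 5, 11, 16, 27 → 43 (each term is the sum of the two before it).
Trays goes 18, 27, 31, 40, 44 → 53 (alternating steps +9, +4, +9, +4, …).
Combining the parts gives 36 bulbs, 43 pots, 53 trays.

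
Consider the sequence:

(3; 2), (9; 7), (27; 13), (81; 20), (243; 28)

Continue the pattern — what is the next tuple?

(729; 37)

First component — ×3 each step: 3, 9, 27, 81, 243 → 729.
Second component — differences are 5, 6, 7, … (increasing by 1 each time): 2, 7, 13, 20, 28 → 37.
Combining the parts gives (729; 37).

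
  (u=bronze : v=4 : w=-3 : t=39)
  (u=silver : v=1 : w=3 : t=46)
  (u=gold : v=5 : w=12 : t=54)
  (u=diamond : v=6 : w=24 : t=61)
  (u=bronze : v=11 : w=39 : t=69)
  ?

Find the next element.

(u=silver : v=17 : w=57 : t=76)

U goes bronze, silver, gold, diamond, bronze → silver (repeats bronze → silver → gold → diamond).
V goes 4, 1, 5, 6, 11 → 17 (each term is the sum of the two before it).
W: -3, 3, 12, 24, 39 → 57 (differences are 6, 9, 12, … (increasing by 3 each time)).
T: alternating steps +7, +8, +7, +8, …; 39, 46, 54, 61, 69 → 76.
Putting it together: (u=silver : v=17 : w=57 : t=76).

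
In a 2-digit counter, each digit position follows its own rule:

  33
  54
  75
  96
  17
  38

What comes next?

59

First digit goes 3, 5, 7, 9, 1, 3 → 5 (+2 each step, mod 10).
Second digit — +1 each step, mod 10: 3, 4, 5, 6, 7, 8 → 9.
So the next label is 59.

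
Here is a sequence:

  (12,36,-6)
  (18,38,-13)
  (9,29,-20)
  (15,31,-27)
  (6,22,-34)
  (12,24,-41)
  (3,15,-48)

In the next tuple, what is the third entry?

For the third entry, −7 each step: -6, -13, -20, -27, -34, -41, -48 → -55.

-55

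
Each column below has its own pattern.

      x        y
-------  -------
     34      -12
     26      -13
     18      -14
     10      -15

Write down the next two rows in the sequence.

2  -16; -6  -17

For the column x, −8 each step: 34, 26, 18, 10 → 2 → -6.
Column y goes -12, -13, -14, -15 → -16 → -17 (−1 each step).
So the next two rows are 2  -16 and -6  -17.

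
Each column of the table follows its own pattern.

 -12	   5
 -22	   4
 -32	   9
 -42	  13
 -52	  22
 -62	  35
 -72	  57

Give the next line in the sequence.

-82  92

First component: −10 each step, so -12, -22, -32, -42, -52, -62, -72 → -82.
Second component: 5, 4, 9, 13, 22, 35, 57 → 92 (each term is the sum of the two before it).
Combining the parts gives -82  92.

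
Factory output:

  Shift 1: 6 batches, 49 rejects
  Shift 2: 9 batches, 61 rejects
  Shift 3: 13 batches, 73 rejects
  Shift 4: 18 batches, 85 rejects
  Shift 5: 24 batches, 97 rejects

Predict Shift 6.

For the batches, differences are 3, 4, 5, … (increasing by 1 each time): 6, 9, 13, 18, 24 → 31.
Rejects: +12 each step, so 49, 61, 73, 85, 97 → 109.
So the next record is 31 batches, 109 rejects.

31 batches, 109 rejects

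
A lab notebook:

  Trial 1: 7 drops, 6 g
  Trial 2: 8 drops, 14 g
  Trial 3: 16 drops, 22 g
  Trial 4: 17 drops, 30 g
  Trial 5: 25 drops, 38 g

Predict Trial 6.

26 drops, 46 g

Drops: alternating steps +1, +8, +1, +8, …, so 7, 8, 16, 17, 25 → 26.
G: +8 each step, so 6, 14, 22, 30, 38 → 46.
Putting it together: 26 drops, 46 g.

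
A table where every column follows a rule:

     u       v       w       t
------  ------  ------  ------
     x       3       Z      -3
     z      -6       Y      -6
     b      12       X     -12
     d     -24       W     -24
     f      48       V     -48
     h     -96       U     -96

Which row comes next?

For the column u, letters move forward 2 places in the alphabet, wrapping Z→A: x, z, b, d, f, h → j.
Column v goes 3, -6, 12, -24, 48, -96 → 192 (×(-2) each step).
For the column w, letters move back 1 place in the alphabet: Z, Y, X, W, V, U → T.
Column t: ×2 each step, so -3, -6, -12, -24, -48, -96 → -192.
Combining the parts gives j  192  T  -192.

j  192  T  -192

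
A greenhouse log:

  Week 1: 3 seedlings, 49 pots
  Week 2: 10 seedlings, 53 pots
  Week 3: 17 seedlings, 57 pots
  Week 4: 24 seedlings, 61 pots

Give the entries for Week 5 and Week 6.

For the seedlings, +7 each step: 3, 10, 17, 24 → 31 → 38.
Pots — +4 each step: 49, 53, 57, 61 → 65 → 69.
Putting the parts together: 31 seedlings, 65 pots and then 38 seedlings, 69 pots.

31 seedlings, 65 pots; 38 seedlings, 69 pots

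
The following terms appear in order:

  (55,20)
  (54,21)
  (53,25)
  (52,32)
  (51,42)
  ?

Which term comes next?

First value: 55, 54, 53, 52, 51 → 50 (−1 each step).
Second value: 20, 21, 25, 32, 42 → 55 (differences are 1, 4, 7, … (increasing by 3 each time)).
So the next term is (50,55).

(50,55)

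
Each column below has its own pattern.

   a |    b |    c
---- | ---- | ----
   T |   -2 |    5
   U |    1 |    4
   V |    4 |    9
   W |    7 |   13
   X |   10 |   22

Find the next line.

Y  13  35

For the column a, letters move forward 1 place in the alphabet: T, U, V, W, X → Y.
Column b: +3 each step; -2, 1, 4, 7, 10 → 13.
Column c goes 5, 4, 9, 13, 22 → 35 (each term is the sum of the two before it).
Putting it together: Y  13  35.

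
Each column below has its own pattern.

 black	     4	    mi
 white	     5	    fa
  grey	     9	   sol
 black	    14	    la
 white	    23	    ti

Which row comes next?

Shade: repeats black → white → grey; black, white, grey, black, white → grey.
Second component goes 4, 5, 9, 14, 23 → 37 (each term is the sum of the two before it).
Note — runs through the solfège scale do→ti: mi, fa, sol, la, ti → do.
Combining the parts gives grey  37  do.

grey  37  do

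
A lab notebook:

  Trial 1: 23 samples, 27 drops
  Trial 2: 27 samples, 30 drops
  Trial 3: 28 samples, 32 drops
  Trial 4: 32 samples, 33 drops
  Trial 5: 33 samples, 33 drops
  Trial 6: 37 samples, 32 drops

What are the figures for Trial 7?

38 samples, 30 drops

Samples — alternating steps +4, +1, +4, +1, …: 23, 27, 28, 32, 33, 37 → 38.
Drops: 27, 30, 32, 33, 33, 32 → 30 (differences are 3, 2, 1, … (decreasing by 1 each time)).
Combining the parts gives 38 samples, 30 drops.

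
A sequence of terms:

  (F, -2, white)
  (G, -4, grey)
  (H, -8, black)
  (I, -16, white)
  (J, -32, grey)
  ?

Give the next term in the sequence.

(K, -64, black)

For the letter, letters move forward 1 place in the alphabet: F, G, H, I, J → K.
Second part: ×2 each step, so -2, -4, -8, -16, -32 → -64.
Shade: white, grey, black, white, grey → black (repeats white → grey → black).
Putting it together: (K, -64, black).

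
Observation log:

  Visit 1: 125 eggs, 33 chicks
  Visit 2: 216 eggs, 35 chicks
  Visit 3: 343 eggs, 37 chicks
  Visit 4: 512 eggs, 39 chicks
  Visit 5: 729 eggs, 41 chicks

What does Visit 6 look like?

1000 eggs, 43 chicks

Eggs: perfect cubes: 5³, 6³, 7³, …; 125, 216, 343, 512, 729 → 1000.
For the chicks, +2 each step: 33, 35, 37, 39, 41 → 43.
Putting it together: 1000 eggs, 43 chicks.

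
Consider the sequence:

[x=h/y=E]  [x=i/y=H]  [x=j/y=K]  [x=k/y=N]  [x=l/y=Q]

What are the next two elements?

X — letters move forward 1 place in the alphabet: h, i, j, k, l → m → n.
Y goes E, H, K, N, Q → T → W (letters move forward 3 places in the alphabet).
Putting the parts together: [x=m/y=T] and then [x=n/y=W].

[x=m/y=T], [x=n/y=W]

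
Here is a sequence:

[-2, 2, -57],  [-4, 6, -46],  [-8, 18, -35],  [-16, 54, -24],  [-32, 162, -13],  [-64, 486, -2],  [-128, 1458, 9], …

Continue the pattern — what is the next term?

[-256, 4374, 20]

First entry: -2, -4, -8, -16, -32, -64, -128 → -256 (×2 each step).
Second entry: ×3 each step, so 2, 6, 18, 54, 162, 486, 1458 → 4374.
Third entry goes -57, -46, -35, -24, -13, -2, 9 → 20 (+11 each step).
Combining the parts gives [-256, 4374, 20].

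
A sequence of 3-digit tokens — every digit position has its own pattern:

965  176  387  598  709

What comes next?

910

For the first digit, +2 each step, mod 10: 9, 1, 3, 5, 7 → 9.
Second digit: +1 each step, mod 10; 6, 7, 8, 9, 0 → 1.
Third digit goes 5, 6, 7, 8, 9 → 0 (+1 each step, mod 10).
So the next token is 910.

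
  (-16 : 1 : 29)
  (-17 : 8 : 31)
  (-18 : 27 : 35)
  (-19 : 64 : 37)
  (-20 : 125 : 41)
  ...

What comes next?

(-21 : 216 : 43)

For the first component, −1 each step: -16, -17, -18, -19, -20 → -21.
Second component: 1, 8, 27, 64, 125 → 216 (perfect cubes: 1³, 2³, 3³, …).
For the third component, alternating steps +2, +4, +2, +4, …: 29, 31, 35, 37, 41 → 43.
Combining the parts gives (-21 : 216 : 43).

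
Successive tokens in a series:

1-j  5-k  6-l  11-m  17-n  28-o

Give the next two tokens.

45-p then 73-q

First component — each term is the sum of the two before it: 1, 5, 6, 11, 17, 28 → 45 → 73.
Letter: letters move forward 1 place in the alphabet; j, k, l, m, n, o → p → q.
So the next two tokens are 45-p and 73-q.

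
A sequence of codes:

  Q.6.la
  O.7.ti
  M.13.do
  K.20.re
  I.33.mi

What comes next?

For the letter, letters move back 2 places in the alphabet: Q, O, M, K, I → G.
Second component — each term is the sum of the two before it: 6, 7, 13, 20, 33 → 53.
Note goes la, ti, do, re, mi → fa (runs through the solfège scale do→ti).
So the next code is G.53.fa.

G.53.fa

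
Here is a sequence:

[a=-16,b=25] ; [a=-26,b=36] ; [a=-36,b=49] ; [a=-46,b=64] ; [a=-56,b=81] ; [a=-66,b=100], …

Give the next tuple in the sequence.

[a=-76,b=121]

A — −10 each step: -16, -26, -36, -46, -56, -66 → -76.
B: perfect squares: 5², 6², 7², …, so 25, 36, 49, 64, 81, 100 → 121.
So the next tuple is [a=-76,b=121].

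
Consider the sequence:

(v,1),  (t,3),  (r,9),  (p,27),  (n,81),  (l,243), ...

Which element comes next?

For the letter, letters move back 2 places in the alphabet: v, t, r, p, n, l → j.
Second component: 1, 3, 9, 27, 81, 243 → 729 (×3 each step).
So the next element is (j,729).

(j,729)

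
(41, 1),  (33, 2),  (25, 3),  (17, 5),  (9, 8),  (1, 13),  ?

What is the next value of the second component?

Second component — each term is the sum of the two before it: 1, 2, 3, 5, 8, 13 → 21.

21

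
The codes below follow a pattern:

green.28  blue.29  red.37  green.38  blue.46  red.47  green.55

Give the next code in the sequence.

Colour: green, blue, red, green, blue, red, green → blue (repeats green → blue → red).
Second component: alternating steps +1, +8, +1, +8, …; 28, 29, 37, 38, 46, 47, 55 → 56.
So the next code is blue.56.

blue.56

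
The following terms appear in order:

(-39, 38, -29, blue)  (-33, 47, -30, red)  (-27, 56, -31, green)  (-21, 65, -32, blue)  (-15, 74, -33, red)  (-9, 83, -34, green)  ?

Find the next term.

(-3, 92, -35, blue)

For the first entry, +6 each step: -39, -33, -27, -21, -15, -9 → -3.
Second entry — +9 each step: 38, 47, 56, 65, 74, 83 → 92.
Third entry: -29, -30, -31, -32, -33, -34 → -35 (−1 each step).
For the colour, repeats blue → red → green: blue, red, green, blue, red, green → blue.
Combining the parts gives (-3, 92, -35, blue).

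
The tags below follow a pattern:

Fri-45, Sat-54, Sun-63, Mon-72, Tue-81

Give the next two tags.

Wed-90 then Thu-99

For the day, runs through the weekdays Mon→Sun: Fri, Sat, Sun, Mon, Tue → Wed → Thu.
Second component: +9 each step, so 45, 54, 63, 72, 81 → 90 → 99.
Putting the parts together: Wed-90 and then Thu-99.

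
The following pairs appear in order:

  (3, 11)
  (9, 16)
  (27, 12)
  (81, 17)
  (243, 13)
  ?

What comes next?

First slot — ×3 each step: 3, 9, 27, 81, 243 → 729.
Second slot: alternating steps +5, −4, +5, −4, …; 11, 16, 12, 17, 13 → 18.
Putting it together: (729, 18).

(729, 18)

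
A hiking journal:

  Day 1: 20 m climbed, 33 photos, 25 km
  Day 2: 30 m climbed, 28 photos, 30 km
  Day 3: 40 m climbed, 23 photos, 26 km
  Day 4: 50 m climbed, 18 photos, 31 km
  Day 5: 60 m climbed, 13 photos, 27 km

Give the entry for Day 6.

For the m climbed, +10 each step: 20, 30, 40, 50, 60 → 70.
For the photos, −5 each step: 33, 28, 23, 18, 13 → 8.
Km — alternating steps +5, −4, +5, −4, …: 25, 30, 26, 31, 27 → 32.
So the next record is 70 m climbed, 8 photos, 32 km.

70 m climbed, 8 photos, 32 km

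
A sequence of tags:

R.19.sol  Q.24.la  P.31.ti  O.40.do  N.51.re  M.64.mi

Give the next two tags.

For the letter, letters move back 1 place in the alphabet: R, Q, P, O, N, M → L → K.
Second component — differences are 5, 7, 9, … (increasing by 2 each time): 19, 24, 31, 40, 51, 64 → 79 → 96.
Note goes sol, la, ti, do, re, mi → fa → sol (runs through the solfège scale do→ti).
Putting the parts together: L.79.fa and then K.96.sol.

L.79.fa, K.96.sol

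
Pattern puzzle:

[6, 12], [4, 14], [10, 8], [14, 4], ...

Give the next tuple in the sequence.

[24, -6]

First coordinate goes 6, 4, 10, 14 → 24 (each term is the sum of the two before it).
Second coordinate goes 12, 14, 8, 4 → -6 (together with the first coordinate always sums to 18).
So the next tuple is [24, -6].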